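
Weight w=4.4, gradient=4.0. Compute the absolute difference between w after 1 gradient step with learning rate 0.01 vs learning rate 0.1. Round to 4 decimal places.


With lr=0.01: w_new = 4.4 - 0.01 * 4.0 = 4.36
With lr=0.1: w_new = 4.4 - 0.1 * 4.0 = 4.0
Absolute difference = |4.36 - 4.0|
= 0.3600

0.3600


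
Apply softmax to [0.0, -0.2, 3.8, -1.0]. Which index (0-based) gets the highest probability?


Softmax is a monotonic transformation, so it preserves the argmax.
We need to find the index of the maximum logit.
Index 0: 0.0
Index 1: -0.2
Index 2: 3.8
Index 3: -1.0
Maximum logit = 3.8 at index 2

2


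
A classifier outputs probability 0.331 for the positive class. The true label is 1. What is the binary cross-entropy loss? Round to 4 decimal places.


For y=1: Loss = -log(p)
= -log(0.331)
= -(-1.1056)
= 1.1056

1.1056


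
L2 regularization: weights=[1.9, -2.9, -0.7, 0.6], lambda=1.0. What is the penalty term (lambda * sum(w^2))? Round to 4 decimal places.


Squaring each weight:
1.9^2 = 3.61
(-2.9)^2 = 8.41
(-0.7)^2 = 0.49
0.6^2 = 0.36
Sum of squares = 12.87
Penalty = 1.0 * 12.87 = 12.8700

12.8700


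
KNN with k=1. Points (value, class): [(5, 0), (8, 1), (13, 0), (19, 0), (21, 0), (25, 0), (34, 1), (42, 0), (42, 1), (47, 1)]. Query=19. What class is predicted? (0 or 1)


Distances from query 19:
Point 19 (class 0): distance = 0
K=1 nearest neighbors: classes = [0]
Votes for class 1: 0 / 1
Majority vote => class 0

0


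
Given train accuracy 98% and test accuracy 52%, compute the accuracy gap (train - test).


Gap = train_accuracy - test_accuracy
= 98 - 52
= 46%
This large gap strongly indicates overfitting.

46


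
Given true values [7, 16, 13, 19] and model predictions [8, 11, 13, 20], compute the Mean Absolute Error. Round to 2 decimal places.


Absolute errors: [1, 5, 0, 1]
Sum of absolute errors = 7
MAE = 7 / 4 = 1.75

1.75


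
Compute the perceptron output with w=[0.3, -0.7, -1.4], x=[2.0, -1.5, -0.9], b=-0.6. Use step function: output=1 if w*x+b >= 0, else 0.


z = w . x + b
= 0.3*2.0 + -0.7*-1.5 + -1.4*-0.9 + -0.6
= 0.6 + 1.05 + 1.26 + -0.6
= 2.91 + -0.6
= 2.31
Since z = 2.31 >= 0, output = 1

1


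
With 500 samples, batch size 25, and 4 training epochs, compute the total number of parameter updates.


Iterations per epoch = 500 / 25 = 20
Total updates = iterations_per_epoch * epochs
= 20 * 4
= 80

80


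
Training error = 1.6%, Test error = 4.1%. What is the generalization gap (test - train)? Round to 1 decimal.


Generalization gap = test_error - train_error
= 4.1 - 1.6
= 2.5%
A moderate gap.

2.5


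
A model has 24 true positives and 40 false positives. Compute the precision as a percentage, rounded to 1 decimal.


Precision = TP / (TP + FP) * 100
= 24 / (24 + 40)
= 24 / 64
= 0.375
= 37.5%

37.5


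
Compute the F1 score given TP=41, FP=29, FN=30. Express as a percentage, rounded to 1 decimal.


Precision = TP / (TP + FP) = 41 / 70 = 0.5857
Recall = TP / (TP + FN) = 41 / 71 = 0.5775
F1 = 2 * P * R / (P + R)
= 2 * 0.5857 * 0.5775 / (0.5857 + 0.5775)
= 0.6765 / 1.1632
= 0.5816
As percentage: 58.2%

58.2


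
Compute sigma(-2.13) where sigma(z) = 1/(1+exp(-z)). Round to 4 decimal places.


sigmoid(z) = 1 / (1 + exp(-z))
exp(-(-2.13)) = exp(2.13) = 8.4149
1 + 8.4149 = 9.4149
1 / 9.4149 = 0.1062

0.1062


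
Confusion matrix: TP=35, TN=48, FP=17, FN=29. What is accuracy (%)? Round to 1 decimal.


Accuracy = (TP + TN) / (TP + TN + FP + FN) * 100
= (35 + 48) / (35 + 48 + 17 + 29)
= 83 / 129
= 0.6434
= 64.3%

64.3


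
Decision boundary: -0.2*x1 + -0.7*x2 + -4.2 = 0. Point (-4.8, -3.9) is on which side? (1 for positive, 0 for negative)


Compute -0.2 * -4.8 + -0.7 * -3.9 + -4.2
= 0.96 + 2.73 + -4.2
= -0.51
Since -0.51 < 0, the point is on the negative side.

0


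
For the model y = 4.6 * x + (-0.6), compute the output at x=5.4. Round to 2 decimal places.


y = 4.6 * 5.4 + (-0.6)
= 24.84 + (-0.6)
= 24.24

24.24


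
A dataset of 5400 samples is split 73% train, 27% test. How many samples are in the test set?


Train samples = 5400 * 73% = 3942
Test samples = 5400 - 3942
= 1458

1458


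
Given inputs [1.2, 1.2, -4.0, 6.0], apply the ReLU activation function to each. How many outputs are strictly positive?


ReLU(x) = max(0, x) for each element:
ReLU(1.2) = 1.2
ReLU(1.2) = 1.2
ReLU(-4.0) = 0
ReLU(6.0) = 6.0
Active neurons (>0): 3

3


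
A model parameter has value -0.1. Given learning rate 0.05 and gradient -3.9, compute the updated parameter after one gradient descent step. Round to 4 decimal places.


w_new = w_old - lr * gradient
= -0.1 - 0.05 * -3.9
= -0.1 - (-0.195)
= 0.0950

0.0950


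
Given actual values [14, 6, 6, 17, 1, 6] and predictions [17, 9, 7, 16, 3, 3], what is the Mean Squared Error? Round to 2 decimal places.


Differences: [-3, -3, -1, 1, -2, 3]
Squared errors: [9, 9, 1, 1, 4, 9]
Sum of squared errors = 33
MSE = 33 / 6 = 5.50

5.50


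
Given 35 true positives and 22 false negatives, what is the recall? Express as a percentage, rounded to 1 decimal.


Recall = TP / (TP + FN) * 100
= 35 / (35 + 22)
= 35 / 57
= 0.614
= 61.4%

61.4


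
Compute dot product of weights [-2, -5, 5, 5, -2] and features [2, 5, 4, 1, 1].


Element-wise products:
-2 * 2 = -4
-5 * 5 = -25
5 * 4 = 20
5 * 1 = 5
-2 * 1 = -2
Sum = -4 + -25 + 20 + 5 + -2
= -6

-6


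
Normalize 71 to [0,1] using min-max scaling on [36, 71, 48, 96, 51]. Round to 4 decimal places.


Min = 36, Max = 96
Range = 96 - 36 = 60
Scaled = (x - min) / (max - min)
= (71 - 36) / 60
= 35 / 60
= 0.5833

0.5833


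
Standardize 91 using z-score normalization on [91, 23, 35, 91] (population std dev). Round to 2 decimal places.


Mean = (91 + 23 + 35 + 91) / 4 = 60.0
Variance = sum((x_i - mean)^2) / n = 979.0
Std = sqrt(979.0) = 31.289
Z = (x - mean) / std
= (91 - 60.0) / 31.289
= 31.0 / 31.289
= 0.99

0.99


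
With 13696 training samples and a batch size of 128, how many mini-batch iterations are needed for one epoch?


Iterations per epoch = dataset_size / batch_size
= 13696 / 128
= 107

107


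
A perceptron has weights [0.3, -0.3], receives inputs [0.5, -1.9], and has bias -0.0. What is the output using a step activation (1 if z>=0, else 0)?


z = w . x + b
= 0.3*0.5 + -0.3*-1.9 + -0.0
= 0.15 + 0.57 + -0.0
= 0.72 + -0.0
= 0.72
Since z = 0.72 >= 0, output = 1

1


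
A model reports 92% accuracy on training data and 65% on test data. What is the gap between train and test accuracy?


Gap = train_accuracy - test_accuracy
= 92 - 65
= 27%
This large gap strongly indicates overfitting.

27


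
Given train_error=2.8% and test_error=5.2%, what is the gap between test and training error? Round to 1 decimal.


Generalization gap = test_error - train_error
= 5.2 - 2.8
= 2.4%
A moderate gap.

2.4


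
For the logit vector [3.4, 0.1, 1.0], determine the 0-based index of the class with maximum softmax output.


Softmax is a monotonic transformation, so it preserves the argmax.
We need to find the index of the maximum logit.
Index 0: 3.4
Index 1: 0.1
Index 2: 1.0
Maximum logit = 3.4 at index 0

0


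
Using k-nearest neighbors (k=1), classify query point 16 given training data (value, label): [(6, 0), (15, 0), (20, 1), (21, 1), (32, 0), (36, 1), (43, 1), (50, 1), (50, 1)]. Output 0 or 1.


Distances from query 16:
Point 15 (class 0): distance = 1
K=1 nearest neighbors: classes = [0]
Votes for class 1: 0 / 1
Majority vote => class 0

0


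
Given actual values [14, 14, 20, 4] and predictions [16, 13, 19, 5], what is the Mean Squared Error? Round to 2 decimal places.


Differences: [-2, 1, 1, -1]
Squared errors: [4, 1, 1, 1]
Sum of squared errors = 7
MSE = 7 / 4 = 1.75

1.75


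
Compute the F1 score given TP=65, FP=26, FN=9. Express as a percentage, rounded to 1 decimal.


Precision = TP / (TP + FP) = 65 / 91 = 0.7143
Recall = TP / (TP + FN) = 65 / 74 = 0.8784
F1 = 2 * P * R / (P + R)
= 2 * 0.7143 * 0.8784 / (0.7143 + 0.8784)
= 1.2548 / 1.5927
= 0.7879
As percentage: 78.8%

78.8


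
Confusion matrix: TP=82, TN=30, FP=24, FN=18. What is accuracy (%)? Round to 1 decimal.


Accuracy = (TP + TN) / (TP + TN + FP + FN) * 100
= (82 + 30) / (82 + 30 + 24 + 18)
= 112 / 154
= 0.7273
= 72.7%

72.7


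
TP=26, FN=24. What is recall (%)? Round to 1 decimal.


Recall = TP / (TP + FN) * 100
= 26 / (26 + 24)
= 26 / 50
= 0.52
= 52.0%

52.0


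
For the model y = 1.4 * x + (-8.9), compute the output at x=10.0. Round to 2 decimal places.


y = 1.4 * 10.0 + (-8.9)
= 14.0 + (-8.9)
= 5.10

5.10


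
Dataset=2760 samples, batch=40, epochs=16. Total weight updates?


Iterations per epoch = 2760 / 40 = 69
Total updates = iterations_per_epoch * epochs
= 69 * 16
= 1104

1104


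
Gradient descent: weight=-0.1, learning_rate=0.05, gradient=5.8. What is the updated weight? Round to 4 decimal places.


w_new = w_old - lr * gradient
= -0.1 - 0.05 * 5.8
= -0.1 - (0.29)
= -0.3900

-0.3900


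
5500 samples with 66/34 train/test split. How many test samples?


Train samples = 5500 * 66% = 3630
Test samples = 5500 - 3630
= 1870

1870


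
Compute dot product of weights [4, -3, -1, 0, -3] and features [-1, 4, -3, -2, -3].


Element-wise products:
4 * -1 = -4
-3 * 4 = -12
-1 * -3 = 3
0 * -2 = 0
-3 * -3 = 9
Sum = -4 + -12 + 3 + 0 + 9
= -4

-4


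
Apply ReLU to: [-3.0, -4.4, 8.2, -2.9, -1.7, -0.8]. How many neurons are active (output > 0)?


ReLU(x) = max(0, x) for each element:
ReLU(-3.0) = 0
ReLU(-4.4) = 0
ReLU(8.2) = 8.2
ReLU(-2.9) = 0
ReLU(-1.7) = 0
ReLU(-0.8) = 0
Active neurons (>0): 1

1


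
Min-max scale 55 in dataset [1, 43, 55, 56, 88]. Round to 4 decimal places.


Min = 1, Max = 88
Range = 88 - 1 = 87
Scaled = (x - min) / (max - min)
= (55 - 1) / 87
= 54 / 87
= 0.6207

0.6207


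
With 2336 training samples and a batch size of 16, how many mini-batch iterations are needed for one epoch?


Iterations per epoch = dataset_size / batch_size
= 2336 / 16
= 146

146


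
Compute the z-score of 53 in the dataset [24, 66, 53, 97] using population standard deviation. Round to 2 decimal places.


Mean = (24 + 66 + 53 + 97) / 4 = 60.0
Variance = sum((x_i - mean)^2) / n = 687.5
Std = sqrt(687.5) = 26.2202
Z = (x - mean) / std
= (53 - 60.0) / 26.2202
= -7.0 / 26.2202
= -0.27

-0.27


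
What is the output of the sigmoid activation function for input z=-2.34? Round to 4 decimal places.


sigmoid(z) = 1 / (1 + exp(-z))
exp(-(-2.34)) = exp(2.34) = 10.3812
1 + 10.3812 = 11.3812
1 / 11.3812 = 0.0879

0.0879


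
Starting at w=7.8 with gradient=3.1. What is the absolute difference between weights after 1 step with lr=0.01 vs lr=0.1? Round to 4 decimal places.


With lr=0.01: w_new = 7.8 - 0.01 * 3.1 = 7.769
With lr=0.1: w_new = 7.8 - 0.1 * 3.1 = 7.49
Absolute difference = |7.769 - 7.49|
= 0.2790

0.2790


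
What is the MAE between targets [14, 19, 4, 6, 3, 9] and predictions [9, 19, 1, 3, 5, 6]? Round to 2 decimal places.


Absolute errors: [5, 0, 3, 3, 2, 3]
Sum of absolute errors = 16
MAE = 16 / 6 = 2.67

2.67


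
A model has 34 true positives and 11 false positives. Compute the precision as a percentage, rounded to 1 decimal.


Precision = TP / (TP + FP) * 100
= 34 / (34 + 11)
= 34 / 45
= 0.7556
= 75.6%

75.6


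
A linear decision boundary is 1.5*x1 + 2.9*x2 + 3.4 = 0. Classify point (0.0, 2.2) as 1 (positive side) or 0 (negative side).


Compute 1.5 * 0.0 + 2.9 * 2.2 + 3.4
= 0.0 + 6.38 + 3.4
= 9.78
Since 9.78 >= 0, the point is on the positive side.

1


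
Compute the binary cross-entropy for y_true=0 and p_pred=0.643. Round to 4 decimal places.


For y=0: Loss = -log(1-p)
= -log(1 - 0.643)
= -log(0.357)
= -(-1.03)
= 1.0300

1.0300


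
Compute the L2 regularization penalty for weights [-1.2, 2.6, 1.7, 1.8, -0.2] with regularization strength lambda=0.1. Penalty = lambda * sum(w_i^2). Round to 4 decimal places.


Squaring each weight:
(-1.2)^2 = 1.44
2.6^2 = 6.76
1.7^2 = 2.89
1.8^2 = 3.24
(-0.2)^2 = 0.04
Sum of squares = 14.37
Penalty = 0.1 * 14.37 = 1.4370

1.4370


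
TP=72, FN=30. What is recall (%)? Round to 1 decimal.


Recall = TP / (TP + FN) * 100
= 72 / (72 + 30)
= 72 / 102
= 0.7059
= 70.6%

70.6


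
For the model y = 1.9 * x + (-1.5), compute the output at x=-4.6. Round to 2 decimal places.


y = 1.9 * -4.6 + (-1.5)
= -8.74 + (-1.5)
= -10.24

-10.24


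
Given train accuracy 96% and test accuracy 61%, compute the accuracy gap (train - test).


Gap = train_accuracy - test_accuracy
= 96 - 61
= 35%
This large gap strongly indicates overfitting.

35


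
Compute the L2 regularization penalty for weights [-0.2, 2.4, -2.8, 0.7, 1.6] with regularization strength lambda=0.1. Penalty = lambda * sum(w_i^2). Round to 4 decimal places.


Squaring each weight:
(-0.2)^2 = 0.04
2.4^2 = 5.76
(-2.8)^2 = 7.84
0.7^2 = 0.49
1.6^2 = 2.56
Sum of squares = 16.69
Penalty = 0.1 * 16.69 = 1.6690

1.6690


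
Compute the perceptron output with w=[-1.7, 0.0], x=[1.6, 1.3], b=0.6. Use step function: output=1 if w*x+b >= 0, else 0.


z = w . x + b
= -1.7*1.6 + 0.0*1.3 + 0.6
= -2.72 + 0.0 + 0.6
= -2.72 + 0.6
= -2.12
Since z = -2.12 < 0, output = 0

0


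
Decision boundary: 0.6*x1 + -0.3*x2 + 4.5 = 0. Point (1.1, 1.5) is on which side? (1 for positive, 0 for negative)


Compute 0.6 * 1.1 + -0.3 * 1.5 + 4.5
= 0.66 + -0.45 + 4.5
= 4.71
Since 4.71 >= 0, the point is on the positive side.

1


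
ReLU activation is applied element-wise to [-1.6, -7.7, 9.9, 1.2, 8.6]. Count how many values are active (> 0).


ReLU(x) = max(0, x) for each element:
ReLU(-1.6) = 0
ReLU(-7.7) = 0
ReLU(9.9) = 9.9
ReLU(1.2) = 1.2
ReLU(8.6) = 8.6
Active neurons (>0): 3

3


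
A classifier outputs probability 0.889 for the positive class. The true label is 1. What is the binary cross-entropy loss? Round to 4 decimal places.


For y=1: Loss = -log(p)
= -log(0.889)
= -(-0.1177)
= 0.1177

0.1177


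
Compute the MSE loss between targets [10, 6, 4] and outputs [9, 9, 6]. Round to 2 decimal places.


Differences: [1, -3, -2]
Squared errors: [1, 9, 4]
Sum of squared errors = 14
MSE = 14 / 3 = 4.67

4.67


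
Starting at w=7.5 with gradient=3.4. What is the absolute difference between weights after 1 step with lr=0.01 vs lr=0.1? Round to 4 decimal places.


With lr=0.01: w_new = 7.5 - 0.01 * 3.4 = 7.466
With lr=0.1: w_new = 7.5 - 0.1 * 3.4 = 7.16
Absolute difference = |7.466 - 7.16|
= 0.3060

0.3060


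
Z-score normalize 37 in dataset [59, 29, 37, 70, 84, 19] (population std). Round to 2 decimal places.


Mean = (59 + 29 + 37 + 70 + 84 + 19) / 6 = 49.6667
Variance = sum((x_i - mean)^2) / n = 534.5556
Std = sqrt(534.5556) = 23.1205
Z = (x - mean) / std
= (37 - 49.6667) / 23.1205
= -12.6667 / 23.1205
= -0.55

-0.55


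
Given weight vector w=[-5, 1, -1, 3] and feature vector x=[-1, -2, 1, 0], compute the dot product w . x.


Element-wise products:
-5 * -1 = 5
1 * -2 = -2
-1 * 1 = -1
3 * 0 = 0
Sum = 5 + -2 + -1 + 0
= 2

2


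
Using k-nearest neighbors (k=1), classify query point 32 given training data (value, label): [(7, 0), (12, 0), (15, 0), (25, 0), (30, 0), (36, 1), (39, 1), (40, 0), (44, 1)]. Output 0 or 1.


Distances from query 32:
Point 30 (class 0): distance = 2
K=1 nearest neighbors: classes = [0]
Votes for class 1: 0 / 1
Majority vote => class 0

0


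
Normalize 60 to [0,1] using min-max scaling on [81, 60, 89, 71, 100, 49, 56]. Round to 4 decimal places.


Min = 49, Max = 100
Range = 100 - 49 = 51
Scaled = (x - min) / (max - min)
= (60 - 49) / 51
= 11 / 51
= 0.2157

0.2157


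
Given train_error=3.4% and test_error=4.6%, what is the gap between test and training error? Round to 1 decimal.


Generalization gap = test_error - train_error
= 4.6 - 3.4
= 1.2%
A small gap suggests good generalization.

1.2


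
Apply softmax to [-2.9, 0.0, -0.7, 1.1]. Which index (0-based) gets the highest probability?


Softmax is a monotonic transformation, so it preserves the argmax.
We need to find the index of the maximum logit.
Index 0: -2.9
Index 1: 0.0
Index 2: -0.7
Index 3: 1.1
Maximum logit = 1.1 at index 3

3


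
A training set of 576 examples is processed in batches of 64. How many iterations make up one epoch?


Iterations per epoch = dataset_size / batch_size
= 576 / 64
= 9

9


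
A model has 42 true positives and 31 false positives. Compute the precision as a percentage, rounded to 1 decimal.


Precision = TP / (TP + FP) * 100
= 42 / (42 + 31)
= 42 / 73
= 0.5753
= 57.5%

57.5


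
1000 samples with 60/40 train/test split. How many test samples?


Train samples = 1000 * 60% = 600
Test samples = 1000 - 600
= 400

400


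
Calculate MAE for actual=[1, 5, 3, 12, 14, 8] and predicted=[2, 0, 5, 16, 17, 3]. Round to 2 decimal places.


Absolute errors: [1, 5, 2, 4, 3, 5]
Sum of absolute errors = 20
MAE = 20 / 6 = 3.33

3.33


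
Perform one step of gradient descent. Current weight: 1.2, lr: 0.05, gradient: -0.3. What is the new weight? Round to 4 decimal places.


w_new = w_old - lr * gradient
= 1.2 - 0.05 * -0.3
= 1.2 - (-0.015)
= 1.2150

1.2150


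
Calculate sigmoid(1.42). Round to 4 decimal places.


sigmoid(z) = 1 / (1 + exp(-z))
exp(-(1.42)) = exp(-1.42) = 0.2417
1 + 0.2417 = 1.2417
1 / 1.2417 = 0.8053

0.8053


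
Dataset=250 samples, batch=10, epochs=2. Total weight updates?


Iterations per epoch = 250 / 10 = 25
Total updates = iterations_per_epoch * epochs
= 25 * 2
= 50

50


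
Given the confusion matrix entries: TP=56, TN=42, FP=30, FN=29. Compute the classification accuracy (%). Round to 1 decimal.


Accuracy = (TP + TN) / (TP + TN + FP + FN) * 100
= (56 + 42) / (56 + 42 + 30 + 29)
= 98 / 157
= 0.6242
= 62.4%

62.4


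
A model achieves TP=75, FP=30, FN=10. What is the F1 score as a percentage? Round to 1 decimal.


Precision = TP / (TP + FP) = 75 / 105 = 0.7143
Recall = TP / (TP + FN) = 75 / 85 = 0.8824
F1 = 2 * P * R / (P + R)
= 2 * 0.7143 * 0.8824 / (0.7143 + 0.8824)
= 1.2605 / 1.5966
= 0.7895
As percentage: 78.9%

78.9


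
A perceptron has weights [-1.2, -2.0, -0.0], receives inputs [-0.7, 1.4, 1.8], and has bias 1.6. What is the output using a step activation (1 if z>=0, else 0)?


z = w . x + b
= -1.2*-0.7 + -2.0*1.4 + -0.0*1.8 + 1.6
= 0.84 + -2.8 + -0.0 + 1.6
= -1.96 + 1.6
= -0.36
Since z = -0.36 < 0, output = 0

0


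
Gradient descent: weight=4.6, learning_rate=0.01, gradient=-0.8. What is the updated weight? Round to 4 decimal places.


w_new = w_old - lr * gradient
= 4.6 - 0.01 * -0.8
= 4.6 - (-0.008)
= 4.6080

4.6080


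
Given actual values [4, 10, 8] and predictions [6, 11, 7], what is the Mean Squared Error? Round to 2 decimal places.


Differences: [-2, -1, 1]
Squared errors: [4, 1, 1]
Sum of squared errors = 6
MSE = 6 / 3 = 2.00

2.00


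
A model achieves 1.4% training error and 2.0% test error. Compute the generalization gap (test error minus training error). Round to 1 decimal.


Generalization gap = test_error - train_error
= 2.0 - 1.4
= 0.6%
A small gap suggests good generalization.

0.6


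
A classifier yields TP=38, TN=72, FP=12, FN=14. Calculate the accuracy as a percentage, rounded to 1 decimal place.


Accuracy = (TP + TN) / (TP + TN + FP + FN) * 100
= (38 + 72) / (38 + 72 + 12 + 14)
= 110 / 136
= 0.8088
= 80.9%

80.9


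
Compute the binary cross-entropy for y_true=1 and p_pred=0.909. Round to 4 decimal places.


For y=1: Loss = -log(p)
= -log(0.909)
= -(-0.0954)
= 0.0954

0.0954


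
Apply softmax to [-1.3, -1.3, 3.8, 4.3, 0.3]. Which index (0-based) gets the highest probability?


Softmax is a monotonic transformation, so it preserves the argmax.
We need to find the index of the maximum logit.
Index 0: -1.3
Index 1: -1.3
Index 2: 3.8
Index 3: 4.3
Index 4: 0.3
Maximum logit = 4.3 at index 3

3


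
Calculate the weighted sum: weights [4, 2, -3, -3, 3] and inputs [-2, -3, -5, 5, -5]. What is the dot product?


Element-wise products:
4 * -2 = -8
2 * -3 = -6
-3 * -5 = 15
-3 * 5 = -15
3 * -5 = -15
Sum = -8 + -6 + 15 + -15 + -15
= -29

-29


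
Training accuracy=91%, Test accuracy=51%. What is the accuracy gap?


Gap = train_accuracy - test_accuracy
= 91 - 51
= 40%
This large gap strongly indicates overfitting.

40


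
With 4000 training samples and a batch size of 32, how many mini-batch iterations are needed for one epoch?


Iterations per epoch = dataset_size / batch_size
= 4000 / 32
= 125

125


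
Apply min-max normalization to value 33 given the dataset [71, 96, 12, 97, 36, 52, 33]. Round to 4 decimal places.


Min = 12, Max = 97
Range = 97 - 12 = 85
Scaled = (x - min) / (max - min)
= (33 - 12) / 85
= 21 / 85
= 0.2471

0.2471


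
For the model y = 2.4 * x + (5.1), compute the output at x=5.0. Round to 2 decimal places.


y = 2.4 * 5.0 + (5.1)
= 12.0 + (5.1)
= 17.10

17.10


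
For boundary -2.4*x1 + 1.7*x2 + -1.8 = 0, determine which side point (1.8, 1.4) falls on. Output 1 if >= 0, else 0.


Compute -2.4 * 1.8 + 1.7 * 1.4 + -1.8
= -4.32 + 2.38 + -1.8
= -3.74
Since -3.74 < 0, the point is on the negative side.

0


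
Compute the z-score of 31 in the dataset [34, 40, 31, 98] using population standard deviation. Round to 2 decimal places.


Mean = (34 + 40 + 31 + 98) / 4 = 50.75
Variance = sum((x_i - mean)^2) / n = 754.6875
Std = sqrt(754.6875) = 27.4716
Z = (x - mean) / std
= (31 - 50.75) / 27.4716
= -19.75 / 27.4716
= -0.72

-0.72


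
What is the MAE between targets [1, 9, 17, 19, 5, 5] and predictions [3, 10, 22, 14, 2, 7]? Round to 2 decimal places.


Absolute errors: [2, 1, 5, 5, 3, 2]
Sum of absolute errors = 18
MAE = 18 / 6 = 3.00

3.00


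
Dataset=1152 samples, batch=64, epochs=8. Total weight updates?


Iterations per epoch = 1152 / 64 = 18
Total updates = iterations_per_epoch * epochs
= 18 * 8
= 144

144


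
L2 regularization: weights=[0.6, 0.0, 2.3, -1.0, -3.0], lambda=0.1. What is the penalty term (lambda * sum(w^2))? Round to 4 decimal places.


Squaring each weight:
0.6^2 = 0.36
0.0^2 = 0.0
2.3^2 = 5.29
(-1.0)^2 = 1.0
(-3.0)^2 = 9.0
Sum of squares = 15.65
Penalty = 0.1 * 15.65 = 1.5650

1.5650


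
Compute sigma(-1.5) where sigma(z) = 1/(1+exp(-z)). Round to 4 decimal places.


sigmoid(z) = 1 / (1 + exp(-z))
exp(-(-1.5)) = exp(1.5) = 4.4817
1 + 4.4817 = 5.4817
1 / 5.4817 = 0.1824

0.1824


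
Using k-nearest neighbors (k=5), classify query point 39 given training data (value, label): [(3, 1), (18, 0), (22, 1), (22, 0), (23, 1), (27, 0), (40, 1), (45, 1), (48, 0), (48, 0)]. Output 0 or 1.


Distances from query 39:
Point 40 (class 1): distance = 1
Point 45 (class 1): distance = 6
Point 48 (class 0): distance = 9
Point 48 (class 0): distance = 9
Point 27 (class 0): distance = 12
K=5 nearest neighbors: classes = [1, 1, 0, 0, 0]
Votes for class 1: 2 / 5
Majority vote => class 0

0


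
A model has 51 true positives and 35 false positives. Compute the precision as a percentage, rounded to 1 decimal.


Precision = TP / (TP + FP) * 100
= 51 / (51 + 35)
= 51 / 86
= 0.593
= 59.3%

59.3


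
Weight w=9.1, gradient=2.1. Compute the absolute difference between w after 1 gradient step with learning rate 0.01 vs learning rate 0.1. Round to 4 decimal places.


With lr=0.01: w_new = 9.1 - 0.01 * 2.1 = 9.079
With lr=0.1: w_new = 9.1 - 0.1 * 2.1 = 8.89
Absolute difference = |9.079 - 8.89|
= 0.1890

0.1890


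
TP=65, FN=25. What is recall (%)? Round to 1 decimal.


Recall = TP / (TP + FN) * 100
= 65 / (65 + 25)
= 65 / 90
= 0.7222
= 72.2%

72.2


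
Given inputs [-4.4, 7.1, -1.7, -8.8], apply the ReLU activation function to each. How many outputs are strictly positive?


ReLU(x) = max(0, x) for each element:
ReLU(-4.4) = 0
ReLU(7.1) = 7.1
ReLU(-1.7) = 0
ReLU(-8.8) = 0
Active neurons (>0): 1

1


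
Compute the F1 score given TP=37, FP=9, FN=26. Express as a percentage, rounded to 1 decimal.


Precision = TP / (TP + FP) = 37 / 46 = 0.8043
Recall = TP / (TP + FN) = 37 / 63 = 0.5873
F1 = 2 * P * R / (P + R)
= 2 * 0.8043 * 0.5873 / (0.8043 + 0.5873)
= 0.9448 / 1.3916
= 0.6789
As percentage: 67.9%

67.9


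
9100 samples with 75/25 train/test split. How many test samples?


Train samples = 9100 * 75% = 6825
Test samples = 9100 - 6825
= 2275

2275


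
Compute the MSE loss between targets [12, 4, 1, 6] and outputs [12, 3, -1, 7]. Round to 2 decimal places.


Differences: [0, 1, 2, -1]
Squared errors: [0, 1, 4, 1]
Sum of squared errors = 6
MSE = 6 / 4 = 1.50

1.50


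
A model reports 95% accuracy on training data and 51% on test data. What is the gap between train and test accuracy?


Gap = train_accuracy - test_accuracy
= 95 - 51
= 44%
This large gap strongly indicates overfitting.

44


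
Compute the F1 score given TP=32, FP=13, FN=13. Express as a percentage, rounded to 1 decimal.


Precision = TP / (TP + FP) = 32 / 45 = 0.7111
Recall = TP / (TP + FN) = 32 / 45 = 0.7111
F1 = 2 * P * R / (P + R)
= 2 * 0.7111 * 0.7111 / (0.7111 + 0.7111)
= 1.0114 / 1.4222
= 0.7111
As percentage: 71.1%

71.1


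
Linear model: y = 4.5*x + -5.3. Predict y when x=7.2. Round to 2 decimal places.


y = 4.5 * 7.2 + (-5.3)
= 32.4 + (-5.3)
= 27.10

27.10


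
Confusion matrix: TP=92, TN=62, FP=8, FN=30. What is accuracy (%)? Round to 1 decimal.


Accuracy = (TP + TN) / (TP + TN + FP + FN) * 100
= (92 + 62) / (92 + 62 + 8 + 30)
= 154 / 192
= 0.8021
= 80.2%

80.2


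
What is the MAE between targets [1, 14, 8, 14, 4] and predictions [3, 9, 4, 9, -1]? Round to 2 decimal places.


Absolute errors: [2, 5, 4, 5, 5]
Sum of absolute errors = 21
MAE = 21 / 5 = 4.20

4.20


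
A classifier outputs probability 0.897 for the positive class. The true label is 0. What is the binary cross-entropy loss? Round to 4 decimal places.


For y=0: Loss = -log(1-p)
= -log(1 - 0.897)
= -log(0.103)
= -(-2.273)
= 2.2730

2.2730


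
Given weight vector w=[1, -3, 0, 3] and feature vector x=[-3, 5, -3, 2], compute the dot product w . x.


Element-wise products:
1 * -3 = -3
-3 * 5 = -15
0 * -3 = 0
3 * 2 = 6
Sum = -3 + -15 + 0 + 6
= -12

-12


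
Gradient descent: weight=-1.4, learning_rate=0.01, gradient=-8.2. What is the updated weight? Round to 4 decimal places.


w_new = w_old - lr * gradient
= -1.4 - 0.01 * -8.2
= -1.4 - (-0.082)
= -1.3180

-1.3180


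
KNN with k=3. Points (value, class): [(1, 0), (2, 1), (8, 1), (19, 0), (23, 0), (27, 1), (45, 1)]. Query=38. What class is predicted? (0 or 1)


Distances from query 38:
Point 45 (class 1): distance = 7
Point 27 (class 1): distance = 11
Point 23 (class 0): distance = 15
K=3 nearest neighbors: classes = [1, 1, 0]
Votes for class 1: 2 / 3
Majority vote => class 1

1


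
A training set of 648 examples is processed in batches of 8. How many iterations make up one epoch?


Iterations per epoch = dataset_size / batch_size
= 648 / 8
= 81

81


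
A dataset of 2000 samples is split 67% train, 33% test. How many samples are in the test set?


Train samples = 2000 * 67% = 1340
Test samples = 2000 - 1340
= 660

660


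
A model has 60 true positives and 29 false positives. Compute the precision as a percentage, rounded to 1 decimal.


Precision = TP / (TP + FP) * 100
= 60 / (60 + 29)
= 60 / 89
= 0.6742
= 67.4%

67.4


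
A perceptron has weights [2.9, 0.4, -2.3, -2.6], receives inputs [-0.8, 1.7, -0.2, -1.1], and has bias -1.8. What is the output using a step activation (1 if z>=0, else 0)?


z = w . x + b
= 2.9*-0.8 + 0.4*1.7 + -2.3*-0.2 + -2.6*-1.1 + -1.8
= -2.32 + 0.68 + 0.46 + 2.86 + -1.8
= 1.68 + -1.8
= -0.12
Since z = -0.12 < 0, output = 0

0


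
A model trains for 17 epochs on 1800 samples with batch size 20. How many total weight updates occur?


Iterations per epoch = 1800 / 20 = 90
Total updates = iterations_per_epoch * epochs
= 90 * 17
= 1530

1530


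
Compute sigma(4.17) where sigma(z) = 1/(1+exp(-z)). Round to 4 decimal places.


sigmoid(z) = 1 / (1 + exp(-z))
exp(-(4.17)) = exp(-4.17) = 0.0155
1 + 0.0155 = 1.0155
1 / 1.0155 = 0.9848

0.9848


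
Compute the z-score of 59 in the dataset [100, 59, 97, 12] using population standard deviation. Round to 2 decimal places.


Mean = (100 + 59 + 97 + 12) / 4 = 67.0
Variance = sum((x_i - mean)^2) / n = 1269.5
Std = sqrt(1269.5) = 35.63
Z = (x - mean) / std
= (59 - 67.0) / 35.63
= -8.0 / 35.63
= -0.22

-0.22


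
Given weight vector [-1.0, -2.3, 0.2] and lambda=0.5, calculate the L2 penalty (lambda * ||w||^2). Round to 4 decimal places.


Squaring each weight:
(-1.0)^2 = 1.0
(-2.3)^2 = 5.29
0.2^2 = 0.04
Sum of squares = 6.33
Penalty = 0.5 * 6.33 = 3.1650

3.1650


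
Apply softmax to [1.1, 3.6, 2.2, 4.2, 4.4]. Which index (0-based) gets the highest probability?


Softmax is a monotonic transformation, so it preserves the argmax.
We need to find the index of the maximum logit.
Index 0: 1.1
Index 1: 3.6
Index 2: 2.2
Index 3: 4.2
Index 4: 4.4
Maximum logit = 4.4 at index 4

4


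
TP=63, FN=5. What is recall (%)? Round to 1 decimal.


Recall = TP / (TP + FN) * 100
= 63 / (63 + 5)
= 63 / 68
= 0.9265
= 92.6%

92.6


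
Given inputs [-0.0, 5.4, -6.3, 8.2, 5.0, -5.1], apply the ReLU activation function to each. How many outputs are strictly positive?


ReLU(x) = max(0, x) for each element:
ReLU(-0.0) = 0
ReLU(5.4) = 5.4
ReLU(-6.3) = 0
ReLU(8.2) = 8.2
ReLU(5.0) = 5.0
ReLU(-5.1) = 0
Active neurons (>0): 3

3


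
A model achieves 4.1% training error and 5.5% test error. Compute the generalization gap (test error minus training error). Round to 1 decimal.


Generalization gap = test_error - train_error
= 5.5 - 4.1
= 1.4%
A small gap suggests good generalization.

1.4


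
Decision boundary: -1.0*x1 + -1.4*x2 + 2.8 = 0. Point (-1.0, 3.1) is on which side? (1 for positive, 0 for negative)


Compute -1.0 * -1.0 + -1.4 * 3.1 + 2.8
= 1.0 + -4.34 + 2.8
= -0.54
Since -0.54 < 0, the point is on the negative side.

0


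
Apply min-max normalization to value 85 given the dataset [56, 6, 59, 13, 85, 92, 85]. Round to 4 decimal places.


Min = 6, Max = 92
Range = 92 - 6 = 86
Scaled = (x - min) / (max - min)
= (85 - 6) / 86
= 79 / 86
= 0.9186

0.9186


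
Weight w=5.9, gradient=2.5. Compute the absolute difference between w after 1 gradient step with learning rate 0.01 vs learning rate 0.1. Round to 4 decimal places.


With lr=0.01: w_new = 5.9 - 0.01 * 2.5 = 5.875
With lr=0.1: w_new = 5.9 - 0.1 * 2.5 = 5.65
Absolute difference = |5.875 - 5.65|
= 0.2250

0.2250


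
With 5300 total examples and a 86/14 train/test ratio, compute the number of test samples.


Train samples = 5300 * 86% = 4558
Test samples = 5300 - 4558
= 742

742


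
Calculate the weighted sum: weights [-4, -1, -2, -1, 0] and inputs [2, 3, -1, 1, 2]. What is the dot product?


Element-wise products:
-4 * 2 = -8
-1 * 3 = -3
-2 * -1 = 2
-1 * 1 = -1
0 * 2 = 0
Sum = -8 + -3 + 2 + -1 + 0
= -10

-10


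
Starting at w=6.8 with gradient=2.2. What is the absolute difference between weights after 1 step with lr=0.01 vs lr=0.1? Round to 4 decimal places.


With lr=0.01: w_new = 6.8 - 0.01 * 2.2 = 6.778
With lr=0.1: w_new = 6.8 - 0.1 * 2.2 = 6.58
Absolute difference = |6.778 - 6.58|
= 0.1980

0.1980


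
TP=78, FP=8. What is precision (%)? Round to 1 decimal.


Precision = TP / (TP + FP) * 100
= 78 / (78 + 8)
= 78 / 86
= 0.907
= 90.7%

90.7


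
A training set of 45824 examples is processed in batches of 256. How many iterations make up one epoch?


Iterations per epoch = dataset_size / batch_size
= 45824 / 256
= 179

179


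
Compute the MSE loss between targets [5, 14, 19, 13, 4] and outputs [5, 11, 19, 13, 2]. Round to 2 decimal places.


Differences: [0, 3, 0, 0, 2]
Squared errors: [0, 9, 0, 0, 4]
Sum of squared errors = 13
MSE = 13 / 5 = 2.60

2.60


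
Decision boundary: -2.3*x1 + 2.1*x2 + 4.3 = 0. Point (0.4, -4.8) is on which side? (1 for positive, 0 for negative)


Compute -2.3 * 0.4 + 2.1 * -4.8 + 4.3
= -0.92 + -10.08 + 4.3
= -6.7
Since -6.7 < 0, the point is on the negative side.

0


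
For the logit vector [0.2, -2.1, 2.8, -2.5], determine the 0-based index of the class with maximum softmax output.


Softmax is a monotonic transformation, so it preserves the argmax.
We need to find the index of the maximum logit.
Index 0: 0.2
Index 1: -2.1
Index 2: 2.8
Index 3: -2.5
Maximum logit = 2.8 at index 2

2


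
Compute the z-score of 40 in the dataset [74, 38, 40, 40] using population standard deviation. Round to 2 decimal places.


Mean = (74 + 38 + 40 + 40) / 4 = 48.0
Variance = sum((x_i - mean)^2) / n = 226.0
Std = sqrt(226.0) = 15.0333
Z = (x - mean) / std
= (40 - 48.0) / 15.0333
= -8.0 / 15.0333
= -0.53

-0.53


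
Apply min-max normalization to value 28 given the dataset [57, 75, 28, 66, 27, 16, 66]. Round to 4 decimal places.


Min = 16, Max = 75
Range = 75 - 16 = 59
Scaled = (x - min) / (max - min)
= (28 - 16) / 59
= 12 / 59
= 0.2034

0.2034


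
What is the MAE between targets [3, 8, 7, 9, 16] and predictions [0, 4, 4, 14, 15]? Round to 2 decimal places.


Absolute errors: [3, 4, 3, 5, 1]
Sum of absolute errors = 16
MAE = 16 / 5 = 3.20

3.20


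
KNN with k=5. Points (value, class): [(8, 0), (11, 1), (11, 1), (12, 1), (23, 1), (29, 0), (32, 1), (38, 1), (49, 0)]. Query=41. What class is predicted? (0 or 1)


Distances from query 41:
Point 38 (class 1): distance = 3
Point 49 (class 0): distance = 8
Point 32 (class 1): distance = 9
Point 29 (class 0): distance = 12
Point 23 (class 1): distance = 18
K=5 nearest neighbors: classes = [1, 0, 1, 0, 1]
Votes for class 1: 3 / 5
Majority vote => class 1

1


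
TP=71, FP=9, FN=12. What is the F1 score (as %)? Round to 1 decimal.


Precision = TP / (TP + FP) = 71 / 80 = 0.8875
Recall = TP / (TP + FN) = 71 / 83 = 0.8554
F1 = 2 * P * R / (P + R)
= 2 * 0.8875 * 0.8554 / (0.8875 + 0.8554)
= 1.5184 / 1.7429
= 0.8712
As percentage: 87.1%

87.1


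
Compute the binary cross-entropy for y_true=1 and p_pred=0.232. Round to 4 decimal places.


For y=1: Loss = -log(p)
= -log(0.232)
= -(-1.461)
= 1.4610

1.4610


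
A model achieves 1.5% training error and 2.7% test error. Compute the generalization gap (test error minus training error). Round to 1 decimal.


Generalization gap = test_error - train_error
= 2.7 - 1.5
= 1.2%
A small gap suggests good generalization.

1.2


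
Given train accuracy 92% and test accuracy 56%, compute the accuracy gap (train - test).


Gap = train_accuracy - test_accuracy
= 92 - 56
= 36%
This large gap strongly indicates overfitting.

36


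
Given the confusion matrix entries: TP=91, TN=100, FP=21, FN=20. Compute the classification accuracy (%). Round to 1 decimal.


Accuracy = (TP + TN) / (TP + TN + FP + FN) * 100
= (91 + 100) / (91 + 100 + 21 + 20)
= 191 / 232
= 0.8233
= 82.3%

82.3


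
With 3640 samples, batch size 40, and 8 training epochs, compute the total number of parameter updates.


Iterations per epoch = 3640 / 40 = 91
Total updates = iterations_per_epoch * epochs
= 91 * 8
= 728

728


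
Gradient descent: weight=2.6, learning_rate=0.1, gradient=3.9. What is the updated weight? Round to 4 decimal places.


w_new = w_old - lr * gradient
= 2.6 - 0.1 * 3.9
= 2.6 - (0.39)
= 2.2100

2.2100


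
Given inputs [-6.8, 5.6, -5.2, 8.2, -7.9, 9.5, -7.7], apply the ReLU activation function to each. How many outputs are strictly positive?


ReLU(x) = max(0, x) for each element:
ReLU(-6.8) = 0
ReLU(5.6) = 5.6
ReLU(-5.2) = 0
ReLU(8.2) = 8.2
ReLU(-7.9) = 0
ReLU(9.5) = 9.5
ReLU(-7.7) = 0
Active neurons (>0): 3

3


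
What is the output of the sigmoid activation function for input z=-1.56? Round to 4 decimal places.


sigmoid(z) = 1 / (1 + exp(-z))
exp(-(-1.56)) = exp(1.56) = 4.7588
1 + 4.7588 = 5.7588
1 / 5.7588 = 0.1736

0.1736


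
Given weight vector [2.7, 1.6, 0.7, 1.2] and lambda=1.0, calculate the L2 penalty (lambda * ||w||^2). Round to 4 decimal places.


Squaring each weight:
2.7^2 = 7.29
1.6^2 = 2.56
0.7^2 = 0.49
1.2^2 = 1.44
Sum of squares = 11.78
Penalty = 1.0 * 11.78 = 11.7800

11.7800


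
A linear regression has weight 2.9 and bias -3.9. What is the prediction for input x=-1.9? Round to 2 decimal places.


y = 2.9 * -1.9 + (-3.9)
= -5.51 + (-3.9)
= -9.41

-9.41


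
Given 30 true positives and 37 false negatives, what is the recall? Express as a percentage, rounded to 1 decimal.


Recall = TP / (TP + FN) * 100
= 30 / (30 + 37)
= 30 / 67
= 0.4478
= 44.8%

44.8


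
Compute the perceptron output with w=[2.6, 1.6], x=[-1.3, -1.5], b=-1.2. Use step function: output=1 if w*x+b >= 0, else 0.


z = w . x + b
= 2.6*-1.3 + 1.6*-1.5 + -1.2
= -3.38 + -2.4 + -1.2
= -5.78 + -1.2
= -6.98
Since z = -6.98 < 0, output = 0

0


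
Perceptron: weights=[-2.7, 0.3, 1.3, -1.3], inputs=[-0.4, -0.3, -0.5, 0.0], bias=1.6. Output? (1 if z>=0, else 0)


z = w . x + b
= -2.7*-0.4 + 0.3*-0.3 + 1.3*-0.5 + -1.3*0.0 + 1.6
= 1.08 + -0.09 + -0.65 + -0.0 + 1.6
= 0.34 + 1.6
= 1.94
Since z = 1.94 >= 0, output = 1

1


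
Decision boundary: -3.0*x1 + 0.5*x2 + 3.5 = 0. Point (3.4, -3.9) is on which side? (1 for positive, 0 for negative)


Compute -3.0 * 3.4 + 0.5 * -3.9 + 3.5
= -10.2 + -1.95 + 3.5
= -8.65
Since -8.65 < 0, the point is on the negative side.

0


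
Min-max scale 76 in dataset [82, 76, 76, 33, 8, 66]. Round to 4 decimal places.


Min = 8, Max = 82
Range = 82 - 8 = 74
Scaled = (x - min) / (max - min)
= (76 - 8) / 74
= 68 / 74
= 0.9189

0.9189


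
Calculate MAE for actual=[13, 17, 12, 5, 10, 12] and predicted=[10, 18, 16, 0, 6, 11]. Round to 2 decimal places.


Absolute errors: [3, 1, 4, 5, 4, 1]
Sum of absolute errors = 18
MAE = 18 / 6 = 3.00

3.00


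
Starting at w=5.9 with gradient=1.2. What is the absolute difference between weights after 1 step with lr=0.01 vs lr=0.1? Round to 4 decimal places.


With lr=0.01: w_new = 5.9 - 0.01 * 1.2 = 5.888
With lr=0.1: w_new = 5.9 - 0.1 * 1.2 = 5.78
Absolute difference = |5.888 - 5.78|
= 0.1080

0.1080


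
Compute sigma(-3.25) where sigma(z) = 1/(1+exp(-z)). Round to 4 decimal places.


sigmoid(z) = 1 / (1 + exp(-z))
exp(-(-3.25)) = exp(3.25) = 25.7903
1 + 25.7903 = 26.7903
1 / 26.7903 = 0.0373

0.0373


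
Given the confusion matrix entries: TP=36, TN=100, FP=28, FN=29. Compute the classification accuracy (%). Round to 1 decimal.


Accuracy = (TP + TN) / (TP + TN + FP + FN) * 100
= (36 + 100) / (36 + 100 + 28 + 29)
= 136 / 193
= 0.7047
= 70.5%

70.5


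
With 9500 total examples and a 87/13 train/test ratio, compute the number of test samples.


Train samples = 9500 * 87% = 8265
Test samples = 9500 - 8265
= 1235

1235


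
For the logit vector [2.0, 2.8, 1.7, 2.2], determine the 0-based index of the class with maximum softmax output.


Softmax is a monotonic transformation, so it preserves the argmax.
We need to find the index of the maximum logit.
Index 0: 2.0
Index 1: 2.8
Index 2: 1.7
Index 3: 2.2
Maximum logit = 2.8 at index 1

1


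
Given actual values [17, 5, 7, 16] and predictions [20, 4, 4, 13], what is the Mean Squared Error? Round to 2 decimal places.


Differences: [-3, 1, 3, 3]
Squared errors: [9, 1, 9, 9]
Sum of squared errors = 28
MSE = 28 / 4 = 7.00

7.00


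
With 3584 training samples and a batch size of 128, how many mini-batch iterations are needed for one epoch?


Iterations per epoch = dataset_size / batch_size
= 3584 / 128
= 28

28


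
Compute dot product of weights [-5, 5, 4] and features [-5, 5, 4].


Element-wise products:
-5 * -5 = 25
5 * 5 = 25
4 * 4 = 16
Sum = 25 + 25 + 16
= 66

66


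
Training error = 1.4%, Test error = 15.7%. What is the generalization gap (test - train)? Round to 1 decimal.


Generalization gap = test_error - train_error
= 15.7 - 1.4
= 14.3%
A large gap suggests overfitting.

14.3
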